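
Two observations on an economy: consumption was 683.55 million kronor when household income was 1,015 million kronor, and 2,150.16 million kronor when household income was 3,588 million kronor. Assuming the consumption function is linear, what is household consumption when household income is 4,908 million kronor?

MPC = (2150.16 − 683.55)/(3588 − 1015) = 1466.61/2573 = 0.57
a = 683.55 − 0.57(1015) = 683.55 − 578.55 = 105
C = 105 + 0.57(4908) = 105 + 2797.56 = 2902.56

C = 2902.56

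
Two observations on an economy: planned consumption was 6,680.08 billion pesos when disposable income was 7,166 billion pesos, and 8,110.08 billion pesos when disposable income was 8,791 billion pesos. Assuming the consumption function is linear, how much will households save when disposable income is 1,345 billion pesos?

S = -212.6

MPC = (8110.08 − 6680.08)/(8791 − 7166) = 1430/1625 = 0.88
a = 6680.08 − 0.88(7166) = 6680.08 − 6306.08 = 374
C = 374 + 0.88(1345) = 1557.6
S = 1345 − 1557.6 = -212.6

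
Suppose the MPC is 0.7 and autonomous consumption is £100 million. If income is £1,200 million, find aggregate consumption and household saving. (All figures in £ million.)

C = 100 + 0.7(1200) = 100 + 840 = 940
S = Y − C = 1200 − 940 = 260

C = 940; S = 260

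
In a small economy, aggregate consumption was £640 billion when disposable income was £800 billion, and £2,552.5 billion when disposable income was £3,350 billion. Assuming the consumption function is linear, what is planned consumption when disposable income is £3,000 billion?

MPC = (2552.5 − 640)/(3350 − 800) = 1912.5/2550 = 0.75
a = 640 − 0.75(800) = 640 − 600 = 40
C = 40 + 0.75(3000) = 40 + 2250 = 2290

C = 2290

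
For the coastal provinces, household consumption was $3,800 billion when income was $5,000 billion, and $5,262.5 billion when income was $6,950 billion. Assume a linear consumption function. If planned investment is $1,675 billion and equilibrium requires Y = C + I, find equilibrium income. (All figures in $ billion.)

MPC = (5262.5 − 3800)/(6950 − 5000) = 1462.5/1950 = 0.75
a = 3800 − 0.75(5000) = 50
Equilibrium: Y = 50 + 0.75Y + 1675
0.25Y = 1725, so Y = 1725/0.25 = 6900

Y = 6900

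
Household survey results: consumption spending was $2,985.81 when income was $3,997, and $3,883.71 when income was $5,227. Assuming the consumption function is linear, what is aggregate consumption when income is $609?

MPC = (3883.71 − 2985.81)/(5227 − 3997) = 897.9/1230 = 0.73
a = 2985.81 − 0.73(3997) = 2985.81 − 2917.81 = 68
C = 68 + 0.73(609) = 68 + 444.57 = 512.57

C = 512.57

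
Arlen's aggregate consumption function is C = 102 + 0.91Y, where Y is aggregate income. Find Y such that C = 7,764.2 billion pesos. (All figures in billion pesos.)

Y = 8420

102 + 0.91Y = 7764.2
0.91Y = 7662.2, so Y = 7662.2/0.91 = 8420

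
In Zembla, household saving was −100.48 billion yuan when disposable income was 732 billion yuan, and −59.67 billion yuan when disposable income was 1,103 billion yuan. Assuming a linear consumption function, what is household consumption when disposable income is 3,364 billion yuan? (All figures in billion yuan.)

MPS = ΔS/ΔY = (-59.67 − (-100.48))/(1103 − 732) = 40.81/371 = 0.11
MPC = 1 − MPS = 0.89
Autonomous saving = -100.48 − 0.11(732) = -181, so a = 181
C = 181 + 0.89(3364) = 181 + 2993.96 = 3174.96

C = 3174.96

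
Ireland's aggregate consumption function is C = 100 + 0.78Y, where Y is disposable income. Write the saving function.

S = Y − C = Y − (100 + 0.78Y) = -100 + (1 − 0.78)Y

S = -100 + 0.22Y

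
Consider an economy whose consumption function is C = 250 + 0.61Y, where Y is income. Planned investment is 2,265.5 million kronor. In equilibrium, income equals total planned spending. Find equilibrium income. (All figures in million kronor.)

Y = C + I = 250 + 0.61Y + 2265.5
Y − 0.61Y = 2515.5
0.39Y = 2515.5, so Y = 2515.5/0.39 = 6450

Y = 6450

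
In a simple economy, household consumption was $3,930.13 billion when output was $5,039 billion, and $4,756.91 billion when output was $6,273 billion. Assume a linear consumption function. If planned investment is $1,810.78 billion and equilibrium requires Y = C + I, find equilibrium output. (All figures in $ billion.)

Y = 7166

MPC = (4756.91 − 3930.13)/(6273 − 5039) = 826.78/1234 = 0.67
a = 3930.13 − 0.67(5039) = 554
Equilibrium: Y = 554 + 0.67Y + 1810.78
0.33Y = 2364.78, so Y = 2364.78/0.33 = 7166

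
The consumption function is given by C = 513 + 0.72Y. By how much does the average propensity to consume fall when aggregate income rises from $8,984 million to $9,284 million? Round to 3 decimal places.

ΔAPC = 0.002

At Y = 8984: C = 513 + 0.72(8984) = 6981.48, APC = 6981.48/8984 = 0.7771
At Y = 9284: C = 7197.48, APC = 7197.48/9284 = 0.7753
Fall in APC = 0.7771 − 0.7753 = 0.0018 ≈ 0.002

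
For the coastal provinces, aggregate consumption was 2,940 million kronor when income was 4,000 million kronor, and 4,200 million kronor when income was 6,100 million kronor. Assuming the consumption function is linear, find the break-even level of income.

Y = 1350

MPC = (4200 − 2940)/(6100 − 4000) = 1260/2100 = 0.6
a = 2940 − 0.6(4000) = 2940 − 2400 = 540
Break-even: Y = a/(1−MPC) = 540/0.4 = 1350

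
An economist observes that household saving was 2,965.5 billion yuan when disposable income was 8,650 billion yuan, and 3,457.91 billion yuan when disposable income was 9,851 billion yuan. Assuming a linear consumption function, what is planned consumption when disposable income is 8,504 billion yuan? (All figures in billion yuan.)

C = 5598.36

MPS = ΔS/ΔY = (3457.91 − 2965.5)/(9851 − 8650) = 492.41/1201 = 0.41
MPC = 1 − MPS = 0.59
Autonomous saving = 2965.5 − 0.41(8650) = -581, so a = 581
C = 581 + 0.59(8504) = 581 + 5017.36 = 5598.36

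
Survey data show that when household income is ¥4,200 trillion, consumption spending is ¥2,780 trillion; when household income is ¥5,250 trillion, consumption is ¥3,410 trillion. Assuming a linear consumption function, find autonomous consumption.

MPC = ΔC/ΔY = (3410 − 2780)/(5250 − 4200) = 630/1050 = 0.6
a = C − MPC·Y = 2780 − 0.6(4200) = 2780 − 2520 = 260

a = 260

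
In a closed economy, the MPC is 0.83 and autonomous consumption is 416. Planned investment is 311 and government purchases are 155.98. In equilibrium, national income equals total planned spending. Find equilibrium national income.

Y = 5194

Y = C + I + G = 416 + 0.83Y + 311 + 155.98
Y − 0.83Y = 882.98
0.17Y = 882.98, so Y = 882.98/0.17 = 5194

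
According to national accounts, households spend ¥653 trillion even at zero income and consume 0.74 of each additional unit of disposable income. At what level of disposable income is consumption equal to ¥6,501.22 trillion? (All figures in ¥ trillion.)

653 + 0.74Y = 6501.22
0.74Y = 5848.22, so Y = 5848.22/0.74 = 7903

Y = 7903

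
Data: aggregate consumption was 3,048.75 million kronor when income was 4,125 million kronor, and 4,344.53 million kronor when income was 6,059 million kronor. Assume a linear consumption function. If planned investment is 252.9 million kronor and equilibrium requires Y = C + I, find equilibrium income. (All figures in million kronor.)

Y = 1630

MPC = (4344.53 − 3048.75)/(6059 − 4125) = 1295.78/1934 = 0.67
a = 3048.75 − 0.67(4125) = 285
Equilibrium: Y = 285 + 0.67Y + 252.9
0.33Y = 537.9, so Y = 537.9/0.33 = 1630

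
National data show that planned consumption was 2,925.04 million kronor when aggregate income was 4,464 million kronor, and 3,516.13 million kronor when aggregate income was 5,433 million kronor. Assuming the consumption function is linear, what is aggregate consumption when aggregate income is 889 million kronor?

C = 744.29

MPC = (3516.13 − 2925.04)/(5433 − 4464) = 591.09/969 = 0.61
a = 2925.04 − 0.61(4464) = 2925.04 − 2723.04 = 202
C = 202 + 0.61(889) = 202 + 542.29 = 744.29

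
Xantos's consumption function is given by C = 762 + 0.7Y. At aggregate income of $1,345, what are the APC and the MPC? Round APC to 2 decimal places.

MPC = 0.7 (the slope of the consumption function)
C = 762 + 0.7(1345) = 1703.5, so APC = 1703.5/1345 = 1.27

APC = 1.27; MPC = 0.7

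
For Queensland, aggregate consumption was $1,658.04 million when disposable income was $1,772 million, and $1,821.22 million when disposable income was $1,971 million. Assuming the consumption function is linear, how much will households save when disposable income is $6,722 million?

MPC = (1821.22 − 1658.04)/(1971 − 1772) = 163.18/199 = 0.82
a = 1658.04 − 0.82(1772) = 1658.04 − 1453.04 = 205
C = 205 + 0.82(6722) = 5717.04
S = 6722 − 5717.04 = 1004.96

S = 1004.96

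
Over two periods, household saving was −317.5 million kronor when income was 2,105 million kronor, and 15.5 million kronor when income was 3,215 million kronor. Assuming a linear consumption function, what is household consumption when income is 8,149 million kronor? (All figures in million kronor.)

MPS = ΔS/ΔY = (15.5 − (-317.5))/(3215 − 2105) = 333/1110 = 0.3
MPC = 1 − MPS = 0.7
Autonomous saving = -317.5 − 0.3(2105) = -949, so a = 949
C = 949 + 0.7(8149) = 949 + 5704.3 = 6653.3

C = 6653.3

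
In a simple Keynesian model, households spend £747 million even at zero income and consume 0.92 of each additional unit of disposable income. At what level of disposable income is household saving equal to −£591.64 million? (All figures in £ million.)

Y = 1942

S = Y − C = -747 + 0.08Y
-747 + 0.08Y = -591.64, so 0.08Y = 155.36 and Y = 1942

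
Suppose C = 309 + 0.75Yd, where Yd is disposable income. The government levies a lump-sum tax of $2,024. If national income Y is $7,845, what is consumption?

C = 4674.75

Yd = Y − T = 7845 − 2024 = 5821
C = 309 + 0.75(5821) = 309 + 4365.75 = 4674.75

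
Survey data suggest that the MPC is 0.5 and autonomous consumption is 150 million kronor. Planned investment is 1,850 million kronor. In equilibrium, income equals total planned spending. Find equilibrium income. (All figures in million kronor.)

Y = 4000

Y = C + I = 150 + 0.5Y + 1850
Y − 0.5Y = 2000
0.5Y = 2000, so Y = 2000/0.5 = 4000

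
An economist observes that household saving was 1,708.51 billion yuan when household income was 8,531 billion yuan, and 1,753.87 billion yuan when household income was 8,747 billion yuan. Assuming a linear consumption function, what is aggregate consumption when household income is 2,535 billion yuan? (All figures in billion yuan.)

MPS = ΔS/ΔY = (1753.87 − 1708.51)/(8747 − 8531) = 45.36/216 = 0.21
MPC = 1 − MPS = 0.79
Autonomous saving = 1708.51 − 0.21(8531) = -83, so a = 83
C = 83 + 0.79(2535) = 83 + 2002.65 = 2085.65

C = 2085.65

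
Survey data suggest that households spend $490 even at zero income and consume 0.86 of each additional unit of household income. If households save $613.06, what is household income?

Y = 7879

S = Y − C = -490 + 0.14Y
-490 + 0.14Y = 613.06, so 0.14Y = 1103.06 and Y = 7879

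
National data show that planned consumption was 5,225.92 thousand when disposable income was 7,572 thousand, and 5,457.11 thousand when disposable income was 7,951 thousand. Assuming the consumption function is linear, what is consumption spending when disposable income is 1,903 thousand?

C = 1767.83

MPC = (5457.11 − 5225.92)/(7951 − 7572) = 231.19/379 = 0.61
a = 5225.92 − 0.61(7572) = 5225.92 − 4618.92 = 607
C = 607 + 0.61(1903) = 607 + 1160.83 = 1767.83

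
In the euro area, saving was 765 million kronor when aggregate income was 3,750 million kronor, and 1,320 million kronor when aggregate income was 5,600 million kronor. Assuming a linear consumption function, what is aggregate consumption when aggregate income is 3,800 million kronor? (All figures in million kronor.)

C = 3020

MPS = ΔS/ΔY = (1320 − 765)/(5600 − 3750) = 555/1850 = 0.3
MPC = 1 − MPS = 0.7
Autonomous saving = 765 − 0.3(3750) = -360, so a = 360
C = 360 + 0.7(3800) = 360 + 2660 = 3020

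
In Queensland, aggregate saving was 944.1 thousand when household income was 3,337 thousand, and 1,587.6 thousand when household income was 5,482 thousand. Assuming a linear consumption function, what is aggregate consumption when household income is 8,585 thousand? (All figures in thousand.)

C = 6066.5

MPS = ΔS/ΔY = (1587.6 − 944.1)/(5482 − 3337) = 643.5/2145 = 0.3
MPC = 1 − MPS = 0.7
Autonomous saving = 944.1 − 0.3(3337) = -57, so a = 57
C = 57 + 0.7(8585) = 57 + 6009.5 = 6066.5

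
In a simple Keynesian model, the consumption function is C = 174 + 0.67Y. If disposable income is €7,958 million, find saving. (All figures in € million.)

C = 174 + 0.67(7958) = 174 + 5331.86 = 5505.86
S = Y − C = 7958 − 5505.86 = 2452.14

S = 2452.14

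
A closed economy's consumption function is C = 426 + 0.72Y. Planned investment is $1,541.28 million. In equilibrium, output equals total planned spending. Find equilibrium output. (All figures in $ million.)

Y = C + I = 426 + 0.72Y + 1541.28
Y − 0.72Y = 1967.28
0.28Y = 1967.28, so Y = 1967.28/0.28 = 7026

Y = 7026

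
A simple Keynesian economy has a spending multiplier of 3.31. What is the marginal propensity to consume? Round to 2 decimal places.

k = 1/(1 − MPC), so 1 − MPC = 1/k = 1/3.31 = 0.3021
MPC = 1 − 0.3021 = 0.70

MPC = 0.70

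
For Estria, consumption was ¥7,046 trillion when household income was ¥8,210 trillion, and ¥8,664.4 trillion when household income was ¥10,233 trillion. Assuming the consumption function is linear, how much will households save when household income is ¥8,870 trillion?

MPC = (8664.4 − 7046)/(10233 − 8210) = 1618.4/2023 = 0.8
a = 7046 − 0.8(8210) = 7046 − 6568 = 478
C = 478 + 0.8(8870) = 7574
S = 8870 − 7574 = 1296

S = 1296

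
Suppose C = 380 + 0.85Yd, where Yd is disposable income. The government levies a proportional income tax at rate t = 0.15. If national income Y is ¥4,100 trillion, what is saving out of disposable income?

Yd = (1 − 0.15)(4100) = 0.85(4100) = 3485
C = 380 + 0.85(3485) = 380 + 2962.25 = 3342.25
S = Yd − C = 3485 − 3342.25 = 142.75

S = 142.75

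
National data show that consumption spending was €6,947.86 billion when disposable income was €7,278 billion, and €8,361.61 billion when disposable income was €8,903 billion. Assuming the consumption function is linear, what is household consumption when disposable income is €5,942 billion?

MPC = (8361.61 − 6947.86)/(8903 − 7278) = 1413.75/1625 = 0.87
a = 6947.86 − 0.87(7278) = 6947.86 − 6331.86 = 616
C = 616 + 0.87(5942) = 616 + 5169.54 = 5785.54

C = 5785.54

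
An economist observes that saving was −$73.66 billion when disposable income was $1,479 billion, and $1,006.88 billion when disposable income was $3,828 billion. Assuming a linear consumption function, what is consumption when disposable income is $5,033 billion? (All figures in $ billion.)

C = 3471.82

MPS = ΔS/ΔY = (1006.88 − (-73.66))/(3828 − 1479) = 1080.54/2349 = 0.46
MPC = 1 − MPS = 0.54
Autonomous saving = -73.66 − 0.46(1479) = -754, so a = 754
C = 754 + 0.54(5033) = 754 + 2717.82 = 3471.82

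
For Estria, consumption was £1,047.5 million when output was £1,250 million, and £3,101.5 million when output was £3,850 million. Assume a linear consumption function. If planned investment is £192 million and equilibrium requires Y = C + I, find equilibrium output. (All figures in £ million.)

Y = 1200

MPC = (3101.5 − 1047.5)/(3850 − 1250) = 2054/2600 = 0.79
a = 1047.5 − 0.79(1250) = 60
Equilibrium: Y = 60 + 0.79Y + 192
0.21Y = 252, so Y = 252/0.21 = 1200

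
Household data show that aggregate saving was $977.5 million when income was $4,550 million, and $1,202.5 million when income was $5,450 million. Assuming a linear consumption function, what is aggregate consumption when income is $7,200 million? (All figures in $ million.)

C = 5560

MPS = ΔS/ΔY = (1202.5 − 977.5)/(5450 − 4550) = 225/900 = 0.25
MPC = 1 − MPS = 0.75
Autonomous saving = 977.5 − 0.25(4550) = -160, so a = 160
C = 160 + 0.75(7200) = 160 + 5400 = 5560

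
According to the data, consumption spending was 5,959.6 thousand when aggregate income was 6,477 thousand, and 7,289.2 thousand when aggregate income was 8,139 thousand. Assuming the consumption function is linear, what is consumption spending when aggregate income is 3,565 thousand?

MPC = (7289.2 − 5959.6)/(8139 − 6477) = 1329.6/1662 = 0.8
a = 5959.6 − 0.8(6477) = 5959.6 − 5181.6 = 778
C = 778 + 0.8(3565) = 778 + 2852 = 3630

C = 3630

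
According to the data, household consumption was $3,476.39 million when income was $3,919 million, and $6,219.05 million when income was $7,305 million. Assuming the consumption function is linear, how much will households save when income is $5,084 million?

S = 663.96

MPC = (6219.05 − 3476.39)/(7305 − 3919) = 2742.66/3386 = 0.81
a = 3476.39 − 0.81(3919) = 3476.39 − 3174.39 = 302
C = 302 + 0.81(5084) = 4420.04
S = 5084 − 4420.04 = 663.96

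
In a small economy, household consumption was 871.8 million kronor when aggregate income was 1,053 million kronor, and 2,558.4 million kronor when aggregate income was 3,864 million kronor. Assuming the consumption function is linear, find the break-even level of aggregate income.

Y = 600

MPC = (2558.4 − 871.8)/(3864 − 1053) = 1686.6/2811 = 0.6
a = 871.8 − 0.6(1053) = 871.8 − 631.8 = 240
Break-even: Y = a/(1−MPC) = 240/0.4 = 600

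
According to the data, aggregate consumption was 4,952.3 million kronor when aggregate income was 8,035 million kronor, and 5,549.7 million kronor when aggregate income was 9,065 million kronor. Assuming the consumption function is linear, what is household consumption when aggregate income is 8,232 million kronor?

MPC = (5549.7 − 4952.3)/(9065 − 8035) = 597.4/1030 = 0.58
a = 4952.3 − 0.58(8035) = 4952.3 − 4660.3 = 292
C = 292 + 0.58(8232) = 292 + 4774.56 = 5066.56

C = 5066.56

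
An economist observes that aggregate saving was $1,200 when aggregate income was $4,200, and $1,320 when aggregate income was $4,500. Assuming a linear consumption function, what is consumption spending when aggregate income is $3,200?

C = 2400

MPS = ΔS/ΔY = (1320 − 1200)/(4500 − 4200) = 120/300 = 0.4
MPC = 1 − MPS = 0.6
Autonomous saving = 1200 − 0.4(4200) = -480, so a = 480
C = 480 + 0.6(3200) = 480 + 1920 = 2400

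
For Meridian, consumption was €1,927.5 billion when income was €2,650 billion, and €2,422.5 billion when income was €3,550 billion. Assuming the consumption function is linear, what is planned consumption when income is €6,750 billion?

MPC = (2422.5 − 1927.5)/(3550 − 2650) = 495/900 = 0.55
a = 1927.5 − 0.55(2650) = 1927.5 − 1457.5 = 470
C = 470 + 0.55(6750) = 470 + 3712.5 = 4182.5

C = 4182.5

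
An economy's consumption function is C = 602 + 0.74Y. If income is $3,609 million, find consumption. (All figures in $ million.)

C = 602 + 0.74(3609) = 602 + 2670.66 = 3272.66

C = 3272.66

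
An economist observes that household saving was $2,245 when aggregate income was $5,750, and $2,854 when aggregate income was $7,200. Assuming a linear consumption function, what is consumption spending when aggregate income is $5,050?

C = 3099

MPS = ΔS/ΔY = (2854 − 2245)/(7200 − 5750) = 609/1450 = 0.42
MPC = 1 − MPS = 0.58
Autonomous saving = 2245 − 0.42(5750) = -170, so a = 170
C = 170 + 0.58(5050) = 170 + 2929 = 3099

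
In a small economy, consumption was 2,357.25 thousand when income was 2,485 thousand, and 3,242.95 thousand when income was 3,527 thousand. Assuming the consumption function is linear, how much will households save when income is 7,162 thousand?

MPC = (3242.95 − 2357.25)/(3527 − 2485) = 885.7/1042 = 0.85
a = 2357.25 − 0.85(2485) = 2357.25 − 2112.25 = 245
C = 245 + 0.85(7162) = 6332.7
S = 7162 − 6332.7 = 829.3

S = 829.3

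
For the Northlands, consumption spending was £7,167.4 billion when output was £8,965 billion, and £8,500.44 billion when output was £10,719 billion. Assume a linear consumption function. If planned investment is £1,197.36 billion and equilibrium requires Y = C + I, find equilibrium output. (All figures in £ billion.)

MPC = (8500.44 − 7167.4)/(10719 − 8965) = 1333.04/1754 = 0.76
a = 7167.4 − 0.76(8965) = 354
Equilibrium: Y = 354 + 0.76Y + 1197.36
0.24Y = 1551.36, so Y = 1551.36/0.24 = 6464

Y = 6464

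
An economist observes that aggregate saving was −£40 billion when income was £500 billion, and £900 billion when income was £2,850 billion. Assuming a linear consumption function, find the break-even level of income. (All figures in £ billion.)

MPS = ΔS/ΔY = (900 − (-40))/(2850 − 500) = 940/2350 = 0.4
MPC = 1 − MPS = 0.6
From S(500) = -40: −a + 0.4(500) = -40, so a = 200 − (-40) = 240
Break-even (S = 0): Y = a/MPS = 240/0.4 = 600

Y = 600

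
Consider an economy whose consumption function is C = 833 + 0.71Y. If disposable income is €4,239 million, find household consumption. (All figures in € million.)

C = 3842.69

C = 833 + 0.71(4239) = 833 + 3009.69 = 3842.69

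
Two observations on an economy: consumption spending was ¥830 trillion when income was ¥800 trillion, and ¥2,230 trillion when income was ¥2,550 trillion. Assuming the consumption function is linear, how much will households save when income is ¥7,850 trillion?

MPC = (2230 − 830)/(2550 − 800) = 1400/1750 = 0.8
a = 830 − 0.8(800) = 830 − 640 = 190
C = 190 + 0.8(7850) = 6470
S = 7850 − 6470 = 1380

S = 1380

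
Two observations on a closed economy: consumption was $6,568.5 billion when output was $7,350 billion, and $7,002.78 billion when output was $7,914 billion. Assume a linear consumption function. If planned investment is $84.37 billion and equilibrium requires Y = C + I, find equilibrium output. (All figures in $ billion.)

MPC = (7002.78 − 6568.5)/(7914 − 7350) = 434.28/564 = 0.77
a = 6568.5 − 0.77(7350) = 909
Equilibrium: Y = 909 + 0.77Y + 84.37
0.23Y = 993.37, so Y = 993.37/0.23 = 4319

Y = 4319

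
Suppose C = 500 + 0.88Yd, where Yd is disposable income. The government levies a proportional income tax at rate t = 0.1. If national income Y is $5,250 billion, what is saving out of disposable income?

S = 67

Yd = (1 − 0.1)(5250) = 0.9(5250) = 4725
C = 500 + 0.88(4725) = 500 + 4158 = 4658
S = Yd − C = 4725 − 4658 = 67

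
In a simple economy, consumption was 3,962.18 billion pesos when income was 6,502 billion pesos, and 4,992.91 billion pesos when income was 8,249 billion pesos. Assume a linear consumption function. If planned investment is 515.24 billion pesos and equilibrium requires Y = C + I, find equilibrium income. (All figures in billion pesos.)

MPC = (4992.91 − 3962.18)/(8249 − 6502) = 1030.73/1747 = 0.59
a = 3962.18 − 0.59(6502) = 126
Equilibrium: Y = 126 + 0.59Y + 515.24
0.41Y = 641.24, so Y = 641.24/0.41 = 1564

Y = 1564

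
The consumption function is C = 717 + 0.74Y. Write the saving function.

S = Y − C = Y − (717 + 0.74Y) = -717 + (1 − 0.74)Y

S = -717 + 0.26Y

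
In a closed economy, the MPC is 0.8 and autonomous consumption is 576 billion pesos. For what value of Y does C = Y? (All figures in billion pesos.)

Y = 2880

At break-even, C = Y: 576 + 0.8Y = Y
0.2Y = 576, so Y = 576/0.2 = 2880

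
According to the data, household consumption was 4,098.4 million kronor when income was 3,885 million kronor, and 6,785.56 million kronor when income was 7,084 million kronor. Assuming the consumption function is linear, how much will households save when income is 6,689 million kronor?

MPC = (6785.56 − 4098.4)/(7084 − 3885) = 2687.16/3199 = 0.84
a = 4098.4 − 0.84(3885) = 4098.4 − 3263.4 = 835
C = 835 + 0.84(6689) = 6453.76
S = 6689 − 6453.76 = 235.24

S = 235.24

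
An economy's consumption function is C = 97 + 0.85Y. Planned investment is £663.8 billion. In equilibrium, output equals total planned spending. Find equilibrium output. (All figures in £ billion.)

Y = 5072

Y = C + I = 97 + 0.85Y + 663.8
Y − 0.85Y = 760.8
0.15Y = 760.8, so Y = 760.8/0.15 = 5072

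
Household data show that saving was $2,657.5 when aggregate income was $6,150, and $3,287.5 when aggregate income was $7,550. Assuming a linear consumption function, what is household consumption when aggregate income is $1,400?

MPS = ΔS/ΔY = (3287.5 − 2657.5)/(7550 − 6150) = 630/1400 = 0.45
MPC = 1 − MPS = 0.55
Autonomous saving = 2657.5 − 0.45(6150) = -110, so a = 110
C = 110 + 0.55(1400) = 110 + 770 = 880

C = 880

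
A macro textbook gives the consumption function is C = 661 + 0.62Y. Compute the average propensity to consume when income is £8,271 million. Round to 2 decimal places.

C = 661 + 0.62(8271) = 5789.02
APC = C/Y = 5789.02/8271 = 0.70

APC = 0.70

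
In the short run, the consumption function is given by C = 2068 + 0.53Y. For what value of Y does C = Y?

At break-even, C = Y: 2068 + 0.53Y = Y
0.47Y = 2068, so Y = 2068/0.47 = 4400

Y = 4400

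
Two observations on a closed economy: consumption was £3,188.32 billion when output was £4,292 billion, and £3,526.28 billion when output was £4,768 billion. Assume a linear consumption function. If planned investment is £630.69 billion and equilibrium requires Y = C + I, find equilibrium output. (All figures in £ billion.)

MPC = (3526.28 − 3188.32)/(4768 − 4292) = 337.96/476 = 0.71
a = 3188.32 − 0.71(4292) = 141
Equilibrium: Y = 141 + 0.71Y + 630.69
0.29Y = 771.69, so Y = 771.69/0.29 = 2661

Y = 2661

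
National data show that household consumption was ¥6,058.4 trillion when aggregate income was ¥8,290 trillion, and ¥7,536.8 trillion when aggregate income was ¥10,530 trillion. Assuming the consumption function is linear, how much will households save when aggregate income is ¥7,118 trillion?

S = 1833.12

MPC = (7536.8 − 6058.4)/(10530 − 8290) = 1478.4/2240 = 0.66
a = 6058.4 − 0.66(8290) = 6058.4 − 5471.4 = 587
C = 587 + 0.66(7118) = 5284.88
S = 7118 − 5284.88 = 1833.12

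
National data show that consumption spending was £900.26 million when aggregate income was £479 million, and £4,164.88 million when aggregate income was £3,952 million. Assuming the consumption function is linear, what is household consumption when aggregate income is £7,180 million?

C = 7199.2

MPC = (4164.88 − 900.26)/(3952 − 479) = 3264.62/3473 = 0.94
a = 900.26 − 0.94(479) = 900.26 − 450.26 = 450
C = 450 + 0.94(7180) = 450 + 6749.2 = 7199.2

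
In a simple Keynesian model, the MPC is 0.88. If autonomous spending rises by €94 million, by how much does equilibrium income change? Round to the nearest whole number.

The multiplier is 1/(1 − MPC) = 1/0.12.
ΔY = 94/0.12 = 783.33 ≈ 783

ΔY ≈ 783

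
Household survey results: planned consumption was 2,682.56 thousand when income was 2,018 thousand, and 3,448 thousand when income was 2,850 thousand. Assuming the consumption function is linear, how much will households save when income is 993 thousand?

S = -746.56

MPC = (3448 − 2682.56)/(2850 − 2018) = 765.44/832 = 0.92
a = 2682.56 − 0.92(2018) = 2682.56 − 1856.56 = 826
C = 826 + 0.92(993) = 1739.56
S = 993 − 1739.56 = -746.56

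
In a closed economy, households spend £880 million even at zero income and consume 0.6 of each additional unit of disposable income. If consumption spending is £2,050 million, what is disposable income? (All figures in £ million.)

880 + 0.6Y = 2050
0.6Y = 1170, so Y = 1170/0.6 = 1950

Y = 1950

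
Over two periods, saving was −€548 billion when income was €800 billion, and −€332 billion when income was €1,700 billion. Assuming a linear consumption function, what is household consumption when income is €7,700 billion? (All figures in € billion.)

MPS = ΔS/ΔY = (-332 − (-548))/(1700 − 800) = 216/900 = 0.24
MPC = 1 − MPS = 0.76
Autonomous saving = -548 − 0.24(800) = -740, so a = 740
C = 740 + 0.76(7700) = 740 + 5852 = 6592

C = 6592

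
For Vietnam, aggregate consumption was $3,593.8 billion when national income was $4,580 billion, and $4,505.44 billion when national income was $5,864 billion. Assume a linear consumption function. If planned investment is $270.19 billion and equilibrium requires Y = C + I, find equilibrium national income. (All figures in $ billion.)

MPC = (4505.44 − 3593.8)/(5864 − 4580) = 911.64/1284 = 0.71
a = 3593.8 − 0.71(4580) = 342
Equilibrium: Y = 342 + 0.71Y + 270.19
0.29Y = 612.19, so Y = 612.19/0.29 = 2111

Y = 2111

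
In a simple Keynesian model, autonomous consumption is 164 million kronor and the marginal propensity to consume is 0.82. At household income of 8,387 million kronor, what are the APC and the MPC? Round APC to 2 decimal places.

APC = 0.84; MPC = 0.82

MPC = 0.82 (the slope of the consumption function)
C = 164 + 0.82(8387) = 7041.34, so APC = 7041.34/8387 = 0.84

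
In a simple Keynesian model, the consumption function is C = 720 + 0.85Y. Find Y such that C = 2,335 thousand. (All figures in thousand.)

720 + 0.85Y = 2335
0.85Y = 1615, so Y = 1615/0.85 = 1900

Y = 1900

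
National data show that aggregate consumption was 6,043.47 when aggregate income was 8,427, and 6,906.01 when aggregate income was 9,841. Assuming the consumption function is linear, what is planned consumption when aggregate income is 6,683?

C = 4979.63

MPC = (6906.01 − 6043.47)/(9841 − 8427) = 862.54/1414 = 0.61
a = 6043.47 − 0.61(8427) = 6043.47 − 5140.47 = 903
C = 903 + 0.61(6683) = 903 + 4076.63 = 4979.63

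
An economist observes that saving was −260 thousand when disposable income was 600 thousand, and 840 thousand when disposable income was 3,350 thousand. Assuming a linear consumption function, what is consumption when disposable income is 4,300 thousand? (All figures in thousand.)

MPS = ΔS/ΔY = (840 − (-260))/(3350 − 600) = 1100/2750 = 0.4
MPC = 1 − MPS = 0.6
Autonomous saving = -260 − 0.4(600) = -500, so a = 500
C = 500 + 0.6(4300) = 500 + 2580 = 3080

C = 3080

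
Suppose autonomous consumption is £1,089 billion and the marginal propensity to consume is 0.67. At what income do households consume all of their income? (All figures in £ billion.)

Y = 3300

At break-even, C = Y: 1089 + 0.67Y = Y
0.33Y = 1089, so Y = 1089/0.33 = 3300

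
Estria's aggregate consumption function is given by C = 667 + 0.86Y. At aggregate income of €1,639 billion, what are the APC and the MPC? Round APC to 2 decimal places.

APC = 1.27; MPC = 0.86

MPC = 0.86 (the slope of the consumption function)
C = 667 + 0.86(1639) = 2076.54, so APC = 2076.54/1639 = 1.27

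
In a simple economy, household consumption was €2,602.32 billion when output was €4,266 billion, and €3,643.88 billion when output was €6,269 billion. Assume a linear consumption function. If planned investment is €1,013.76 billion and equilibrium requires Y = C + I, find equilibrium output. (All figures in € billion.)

MPC = (3643.88 − 2602.32)/(6269 − 4266) = 1041.56/2003 = 0.52
a = 2602.32 − 0.52(4266) = 384
Equilibrium: Y = 384 + 0.52Y + 1013.76
0.48Y = 1397.76, so Y = 1397.76/0.48 = 2912

Y = 2912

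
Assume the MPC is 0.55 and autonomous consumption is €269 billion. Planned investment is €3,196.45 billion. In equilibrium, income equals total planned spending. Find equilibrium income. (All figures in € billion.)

Y = C + I = 269 + 0.55Y + 3196.45
Y − 0.55Y = 3465.45
0.45Y = 3465.45, so Y = 3465.45/0.45 = 7701

Y = 7701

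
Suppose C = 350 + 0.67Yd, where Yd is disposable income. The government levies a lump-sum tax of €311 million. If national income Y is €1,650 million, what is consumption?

Yd = Y − T = 1650 − 311 = 1339
C = 350 + 0.67(1339) = 350 + 897.13 = 1247.13

C = 1247.13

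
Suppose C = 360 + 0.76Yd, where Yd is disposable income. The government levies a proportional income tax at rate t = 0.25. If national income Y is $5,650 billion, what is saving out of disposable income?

S = 657

Yd = (1 − 0.25)(5650) = 0.75(5650) = 4237.5
C = 360 + 0.76(4237.5) = 360 + 3220.5 = 3580.5
S = Yd − C = 4237.5 − 3580.5 = 657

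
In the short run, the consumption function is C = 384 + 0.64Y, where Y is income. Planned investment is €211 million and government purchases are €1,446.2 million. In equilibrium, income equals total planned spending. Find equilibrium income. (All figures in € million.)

Y = 5670

Y = C + I + G = 384 + 0.64Y + 211 + 1446.2
Y − 0.64Y = 2041.2
0.36Y = 2041.2, so Y = 2041.2/0.36 = 5670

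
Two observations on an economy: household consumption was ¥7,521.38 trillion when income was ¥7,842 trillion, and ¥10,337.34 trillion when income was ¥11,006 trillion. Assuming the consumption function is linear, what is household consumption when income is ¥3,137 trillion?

MPC = (10337.34 − 7521.38)/(11006 − 7842) = 2815.96/3164 = 0.89
a = 7521.38 − 0.89(7842) = 7521.38 − 6979.38 = 542
C = 542 + 0.89(3137) = 542 + 2791.93 = 3333.93

C = 3333.93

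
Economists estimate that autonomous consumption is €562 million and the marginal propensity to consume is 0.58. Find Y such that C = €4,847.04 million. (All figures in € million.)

562 + 0.58Y = 4847.04
0.58Y = 4285.04, so Y = 4285.04/0.58 = 7388

Y = 7388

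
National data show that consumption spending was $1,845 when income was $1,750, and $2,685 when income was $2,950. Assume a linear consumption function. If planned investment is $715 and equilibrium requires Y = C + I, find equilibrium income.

Y = 4450

MPC = (2685 − 1845)/(2950 − 1750) = 840/1200 = 0.7
a = 1845 − 0.7(1750) = 620
Equilibrium: Y = 620 + 0.7Y + 715
0.3Y = 1335, so Y = 1335/0.3 = 4450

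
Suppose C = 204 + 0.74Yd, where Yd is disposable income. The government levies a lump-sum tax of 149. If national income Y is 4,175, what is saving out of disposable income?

Yd = Y − T = 4175 − 149 = 4026
C = 204 + 0.74(4026) = 204 + 2979.24 = 3183.24
S = Yd − C = 4026 − 3183.24 = 842.76

S = 842.76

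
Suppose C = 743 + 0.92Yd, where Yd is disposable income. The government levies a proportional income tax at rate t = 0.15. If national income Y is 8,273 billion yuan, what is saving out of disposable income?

Yd = (1 − 0.15)(8273) = 0.85(8273) = 7032.05
C = 743 + 0.92(7032.05) = 743 + 6469.486 = 7212.486
S = Yd − C = 7032.05 − 7212.486 = -180.436

S = -180.436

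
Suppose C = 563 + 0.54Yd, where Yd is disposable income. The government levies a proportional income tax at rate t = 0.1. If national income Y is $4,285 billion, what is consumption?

C = 2645.51

Yd = (1 − 0.1)(4285) = 0.9(4285) = 3856.5
C = 563 + 0.54(3856.5) = 563 + 2082.51 = 2645.51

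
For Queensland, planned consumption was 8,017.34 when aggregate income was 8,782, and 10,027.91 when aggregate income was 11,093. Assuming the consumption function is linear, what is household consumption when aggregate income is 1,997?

MPC = (10027.91 − 8017.34)/(11093 − 8782) = 2010.57/2311 = 0.87
a = 8017.34 − 0.87(8782) = 8017.34 − 7640.34 = 377
C = 377 + 0.87(1997) = 377 + 1737.39 = 2114.39

C = 2114.39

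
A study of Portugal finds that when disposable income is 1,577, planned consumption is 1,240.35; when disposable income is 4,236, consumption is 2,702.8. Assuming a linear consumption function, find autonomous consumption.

a = 373

MPC = ΔC/ΔY = (2702.8 − 1240.35)/(4236 − 1577) = 1462.45/2659 = 0.55
a = C − MPC·Y = 1240.35 − 0.55(1577) = 1240.35 − 867.35 = 373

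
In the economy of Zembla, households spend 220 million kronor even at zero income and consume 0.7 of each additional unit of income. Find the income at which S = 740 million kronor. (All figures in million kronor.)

S = Y − C = -220 + 0.3Y
-220 + 0.3Y = 740, so 0.3Y = 960 and Y = 3200

Y = 3200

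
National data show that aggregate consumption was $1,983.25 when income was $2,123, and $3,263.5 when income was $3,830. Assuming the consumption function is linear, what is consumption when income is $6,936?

MPC = (3263.5 − 1983.25)/(3830 − 2123) = 1280.25/1707 = 0.75
a = 1983.25 − 0.75(2123) = 1983.25 − 1592.25 = 391
C = 391 + 0.75(6936) = 391 + 5202 = 5593

C = 5593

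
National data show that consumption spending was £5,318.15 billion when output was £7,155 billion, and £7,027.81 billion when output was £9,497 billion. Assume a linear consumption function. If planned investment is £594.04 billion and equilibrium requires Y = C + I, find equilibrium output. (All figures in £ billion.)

MPC = (7027.81 − 5318.15)/(9497 − 7155) = 1709.66/2342 = 0.73
a = 5318.15 − 0.73(7155) = 95
Equilibrium: Y = 95 + 0.73Y + 594.04
0.27Y = 689.04, so Y = 689.04/0.27 = 2552

Y = 2552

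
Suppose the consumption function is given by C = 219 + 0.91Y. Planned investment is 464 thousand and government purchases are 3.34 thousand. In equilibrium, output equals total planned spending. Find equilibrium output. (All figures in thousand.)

Y = C + I + G = 219 + 0.91Y + 464 + 3.34
Y − 0.91Y = 686.34
0.09Y = 686.34, so Y = 686.34/0.09 = 7626

Y = 7626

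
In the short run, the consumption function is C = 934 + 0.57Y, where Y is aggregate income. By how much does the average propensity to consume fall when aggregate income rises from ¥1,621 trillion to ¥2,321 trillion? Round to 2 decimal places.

ΔAPC = 0.17

At Y = 1621: C = 934 + 0.57(1621) = 1857.97, APC = 1857.97/1621 = 1.146
At Y = 2321: C = 2256.97, APC = 2256.97/2321 = 0.972
Fall in APC = 1.146 − 0.972 = 0.174 ≈ 0.17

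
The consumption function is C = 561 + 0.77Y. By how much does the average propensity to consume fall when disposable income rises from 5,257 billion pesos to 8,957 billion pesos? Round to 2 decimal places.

ΔAPC = 0.04

At Y = 5257: C = 561 + 0.77(5257) = 4608.89, APC = 4608.89/5257 = 0.877
At Y = 8957: C = 7457.89, APC = 7457.89/8957 = 0.833
Fall in APC = 0.877 − 0.833 = 0.044 ≈ 0.04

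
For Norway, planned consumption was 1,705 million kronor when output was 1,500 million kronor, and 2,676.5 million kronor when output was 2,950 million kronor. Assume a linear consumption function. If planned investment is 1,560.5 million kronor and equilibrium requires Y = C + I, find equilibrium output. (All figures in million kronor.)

Y = 6850

MPC = (2676.5 − 1705)/(2950 − 1500) = 971.5/1450 = 0.67
a = 1705 − 0.67(1500) = 700
Equilibrium: Y = 700 + 0.67Y + 1560.5
0.33Y = 2260.5, so Y = 2260.5/0.33 = 6850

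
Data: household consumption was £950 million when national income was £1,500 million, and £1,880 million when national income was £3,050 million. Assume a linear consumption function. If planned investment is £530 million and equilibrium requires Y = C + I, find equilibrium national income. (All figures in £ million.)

MPC = (1880 − 950)/(3050 − 1500) = 930/1550 = 0.6
a = 950 − 0.6(1500) = 50
Equilibrium: Y = 50 + 0.6Y + 530
0.4Y = 580, so Y = 580/0.4 = 1450

Y = 1450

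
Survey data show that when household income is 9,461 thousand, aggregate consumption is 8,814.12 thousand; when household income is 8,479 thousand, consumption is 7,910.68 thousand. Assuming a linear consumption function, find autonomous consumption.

MPC = ΔC/ΔY = (8814.12 − 7910.68)/(9461 − 8479) = 903.44/982 = 0.92
a = C − MPC·Y = 7910.68 − 0.92(8479) = 7910.68 − 7800.68 = 110

a = 110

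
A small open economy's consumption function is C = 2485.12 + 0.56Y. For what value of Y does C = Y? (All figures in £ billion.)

At break-even, C = Y: 2485.12 + 0.56Y = Y
0.44Y = 2485.12, so Y = 2485.12/0.44 = 5648

Y = 5648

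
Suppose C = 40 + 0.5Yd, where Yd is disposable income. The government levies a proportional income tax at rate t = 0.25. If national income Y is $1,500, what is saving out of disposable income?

Yd = (1 − 0.25)(1500) = 0.75(1500) = 1125
C = 40 + 0.5(1125) = 40 + 562.5 = 602.5
S = Yd − C = 1125 − 602.5 = 522.5

S = 522.5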